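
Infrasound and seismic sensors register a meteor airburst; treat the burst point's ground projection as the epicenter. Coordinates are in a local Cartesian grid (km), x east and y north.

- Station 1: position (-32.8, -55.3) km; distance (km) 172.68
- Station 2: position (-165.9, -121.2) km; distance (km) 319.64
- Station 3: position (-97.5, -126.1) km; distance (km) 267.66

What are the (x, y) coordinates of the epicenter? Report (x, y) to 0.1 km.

x ≈ 103.9 km, y ≈ 50.2 km

Circle about each station: (x + 32.8)² + (y + 55.3)² = 172.68²; (x + 165.9)² + (y + 121.2)² = 319.64²; (x + 97.5)² + (y + 126.1)² = 267.66².
Subtracting the Station 1 equation from the Station 2 and Station 3 equations removes the quadratic terms:
-266.2 x − 131.8 y = -34273.03
-129.4 x − 141.6 y = -20549.96
Solving the 2×2 system: x ≈ 103.9, y ≈ 50.2 km.
Check against Station 1 (with the unrounded x, y): √((x + 32.8)²+(y + 55.3)²) = 172.67 ≈ 172.68 km. ✓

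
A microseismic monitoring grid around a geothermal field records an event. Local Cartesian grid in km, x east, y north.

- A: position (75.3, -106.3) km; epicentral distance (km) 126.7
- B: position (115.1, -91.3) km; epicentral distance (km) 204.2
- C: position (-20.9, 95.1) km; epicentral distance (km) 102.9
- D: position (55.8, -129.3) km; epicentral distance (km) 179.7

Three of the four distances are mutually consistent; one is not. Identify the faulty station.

Solve using three stations at a time. Using B, C, D (subtract circle equations pairwise → linear system) gives (x, y) ≈ (-66.2, 2.7).
Distances from that point to each station vs reported:
  A: calculated 178.6 vs reported 126.7 → residual 51.9 km
  B: calculated 204.2 vs reported 204.2 → residual 0.0 km
  C: calculated 103.0 vs reported 102.9 → residual 0.1 km
  D: calculated 179.7 vs reported 179.7 → residual 0.0 km
B, C, D are mutually consistent (residuals ≈ 0); A is off by 51.9 km.

A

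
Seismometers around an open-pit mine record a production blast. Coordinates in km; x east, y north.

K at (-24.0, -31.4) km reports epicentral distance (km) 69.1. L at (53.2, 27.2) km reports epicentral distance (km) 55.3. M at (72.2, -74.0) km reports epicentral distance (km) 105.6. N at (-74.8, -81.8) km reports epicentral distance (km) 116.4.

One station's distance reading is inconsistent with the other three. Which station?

K

Solve using three stations at a time. Using L, M, N (subtract circle equations pairwise → linear system) gives (x, y) ≈ (2.4, 5.3).
Distances from that point to each station vs reported:
  K: calculated 45.2 vs reported 69.1 → residual 23.9 km
  L: calculated 55.3 vs reported 55.3 → residual 0.0 km
  M: calculated 105.6 vs reported 105.6 → residual 0.0 km
  N: calculated 116.4 vs reported 116.4 → residual 0.0 km
L, M, N are mutually consistent (residuals ≈ 0); K is off by 23.9 km.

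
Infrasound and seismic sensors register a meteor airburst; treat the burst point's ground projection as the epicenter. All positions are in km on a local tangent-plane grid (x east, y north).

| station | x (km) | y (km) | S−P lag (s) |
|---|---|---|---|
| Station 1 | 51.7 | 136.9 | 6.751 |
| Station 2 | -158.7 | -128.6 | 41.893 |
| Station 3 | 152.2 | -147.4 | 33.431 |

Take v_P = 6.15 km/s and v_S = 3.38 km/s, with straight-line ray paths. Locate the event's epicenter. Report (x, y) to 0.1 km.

68.2 km east, 89.0 km north

Distance from S−P lag: d = Δt · v_P v_S / (v_P − v_S) = Δt · (6.15·3.38)/(6.15−3.38) ≈ 7.5043·Δt.
So d_Station 1 = 50.66, d_Station 2 = 314.38, d_Station 3 = 250.88 km.
Circle about each station: (x − 51.7)² + (y − 136.9)² = 50.66²; (x + 158.7)² + (y + 128.6)² = 314.38²; (x − 152.2)² + (y + 147.4)² = 250.88².
Subtracting pairs of circle equations eliminates x²+y² and gives linear equations (the radical axes):
-420.8 x − 531.0 y = -75959.20
201.0 x − 568.6 y = -36897.24
Solving the 2×2 system: x ≈ 68.2, y ≈ 89.0 km.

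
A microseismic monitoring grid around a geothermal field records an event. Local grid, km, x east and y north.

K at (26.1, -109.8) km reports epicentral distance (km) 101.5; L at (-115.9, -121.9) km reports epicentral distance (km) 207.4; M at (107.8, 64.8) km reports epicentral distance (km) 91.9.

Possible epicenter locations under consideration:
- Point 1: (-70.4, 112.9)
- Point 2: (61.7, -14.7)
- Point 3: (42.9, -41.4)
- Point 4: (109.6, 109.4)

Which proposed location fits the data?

Point 2

For each candidate, compare |candidate − station| to the reported distance:
Point 1: residuals K 141.2, L 31.8, M 92.7 → max 141.2 km
Point 2: residuals K 0.0, L 0.0, M 0.0 → max 0.0 km
Point 3: residuals K 31.1, L 29.4, M 32.6 → max 32.6 km
Point 4: residuals K 133.1, L 115.6, M 47.3 → max 133.1 km
Only Point 2 has all residuals ≈ 0.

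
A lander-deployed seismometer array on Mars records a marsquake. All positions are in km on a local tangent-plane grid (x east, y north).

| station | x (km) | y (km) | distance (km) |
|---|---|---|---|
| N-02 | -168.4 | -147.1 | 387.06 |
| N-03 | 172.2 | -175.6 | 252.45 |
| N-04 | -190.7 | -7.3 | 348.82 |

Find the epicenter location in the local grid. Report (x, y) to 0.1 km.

(148.1, 75.7)

Circle about each station: (x + 168.4)² + (y + 147.1)² = 387.06²; (x − 172.2)² + (y + 175.6)² = 252.45²; (x + 190.7)² + (y + 7.3)² = 348.82².
Subtracting the N-02 equation from the N-03 and N-04 equations removes the quadratic terms:
681.2 x − 57.0 y = 96575.67
-44.6 x + 279.6 y = 14562.86
Solving the 2×2 system: x ≈ 148.1, y ≈ 75.7 km.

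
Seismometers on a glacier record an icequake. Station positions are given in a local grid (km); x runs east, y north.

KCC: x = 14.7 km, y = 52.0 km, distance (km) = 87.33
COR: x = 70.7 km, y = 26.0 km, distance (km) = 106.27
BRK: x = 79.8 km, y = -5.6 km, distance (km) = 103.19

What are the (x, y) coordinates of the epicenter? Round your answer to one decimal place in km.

(-21.0, -27.7)

Circle about each station: (x − 14.7)² + (y − 52.0)² = 87.33²; (x − 70.7)² + (y − 26.0)² = 106.27²; (x − 79.8)² + (y + 5.6)² = 103.19².
Subtracting the KCC equation from the COR and BRK equations removes the quadratic terms:
112.0 x − 52.0 y = -912.38
130.2 x − 115.2 y = 457.66
Solving the 2×2 system: x ≈ -21.0, y ≈ -27.7 km.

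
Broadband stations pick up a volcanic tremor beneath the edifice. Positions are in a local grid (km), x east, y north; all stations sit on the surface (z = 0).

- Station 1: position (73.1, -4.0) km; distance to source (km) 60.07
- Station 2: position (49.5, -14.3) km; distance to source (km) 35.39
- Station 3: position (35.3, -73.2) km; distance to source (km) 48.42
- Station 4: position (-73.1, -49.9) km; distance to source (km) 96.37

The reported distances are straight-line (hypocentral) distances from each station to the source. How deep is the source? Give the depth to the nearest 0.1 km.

Each station gives a sphere (x−x_i)² + (y−y_i)² + z² = d_i² (stations at z=0).
Subtracting the Station 1 sphere from Station 2 and Station 3: z² cancels, leaving linear equations in x and y:
-47.2 x − 20.6 y = -348.92
-75.6 x − 138.4 y = 2508.63
Solving: x ≈ 20.094, y ≈ -29.102 km (keep extra digits for the depth step; rounded: 20.1, -29.1).
Then from the Station 1 sphere: z² = 60.07² − (x − 73.1)² − (y + 4.0)² with x = 20.094, y = -29.102, so z ≈ 12.987 ≈ 13.0 km.

depth ≈ 13.0 km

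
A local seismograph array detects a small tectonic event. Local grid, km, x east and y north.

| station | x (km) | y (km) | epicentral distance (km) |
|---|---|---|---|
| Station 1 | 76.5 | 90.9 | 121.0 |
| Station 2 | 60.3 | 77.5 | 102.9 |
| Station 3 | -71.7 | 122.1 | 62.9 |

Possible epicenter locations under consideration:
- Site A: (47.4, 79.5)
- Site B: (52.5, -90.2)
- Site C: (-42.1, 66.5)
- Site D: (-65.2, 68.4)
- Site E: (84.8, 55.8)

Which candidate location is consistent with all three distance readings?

Site C

For each candidate, compare |candidate − station| to the reported distance:
Site A: residuals Station 1 89.7, Station 2 89.8, Station 3 63.6 → max 89.8 km
Site B: residuals Station 1 61.7, Station 2 65.0, Station 3 183.1 → max 183.1 km
Site C: residuals Station 1 0.1, Station 2 0.1, Station 3 0.1 → max 0.1 km
Site D: residuals Station 1 22.5, Station 2 22.9, Station 3 8.8 → max 22.9 km
Site E: residuals Station 1 84.9, Station 2 70.2, Station 3 107.1 → max 107.1 km
Only Site C has all residuals ≈ 0.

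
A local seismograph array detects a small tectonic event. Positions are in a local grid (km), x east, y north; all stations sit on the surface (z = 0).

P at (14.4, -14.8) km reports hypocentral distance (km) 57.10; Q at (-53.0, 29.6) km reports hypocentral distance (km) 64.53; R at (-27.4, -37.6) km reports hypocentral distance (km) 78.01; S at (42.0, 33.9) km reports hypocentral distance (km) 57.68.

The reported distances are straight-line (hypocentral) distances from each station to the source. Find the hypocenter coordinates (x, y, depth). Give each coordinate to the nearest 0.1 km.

x ≈ -0.8 km, y ≈ 25.3 km, depth ≈ 37.7 km

Each station gives a sphere (x−x_i)² + (y−y_i)² + z² = d_i² (stations at z=0).
Subtracting the P sphere from Q and R: z² cancels, leaving linear equations in x and y:
-134.8 x + 88.8 y = 2355.05
-83.6 x − 45.6 y = -1087.03
Solving: x ≈ -0.800, y ≈ 25.306 km (keep extra digits for the depth step; rounded: -0.8, 25.3).
Then from the P sphere: z² = 57.10² − (x − 14.4)² − (y + 14.8)² with x = -0.800, y = 25.306, so z ≈ 37.695 ≈ 37.7 km.
Check against S (with the unrounded solution): distance 57.68 ≈ 57.68 km. ✓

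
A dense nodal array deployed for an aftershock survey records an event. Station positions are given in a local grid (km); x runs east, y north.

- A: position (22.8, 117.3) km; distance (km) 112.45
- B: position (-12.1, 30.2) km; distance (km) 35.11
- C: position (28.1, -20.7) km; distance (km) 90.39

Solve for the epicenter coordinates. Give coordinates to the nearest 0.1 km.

(-47.2, 29.3)

Circle about each station: (x − 22.8)² + (y − 117.3)² = 112.45²; (x + 12.1)² + (y − 30.2)² = 35.11²; (x − 28.1)² + (y + 20.7)² = 90.39².
Subtracting pairs of circle equations eliminates x²+y² and gives linear equations (the radical axes):
-69.8 x − 174.2 y = -1808.39
10.6 x − 276.0 y = -8586.38
Solving the 2×2 system: x ≈ -47.2, y ≈ 29.3 km.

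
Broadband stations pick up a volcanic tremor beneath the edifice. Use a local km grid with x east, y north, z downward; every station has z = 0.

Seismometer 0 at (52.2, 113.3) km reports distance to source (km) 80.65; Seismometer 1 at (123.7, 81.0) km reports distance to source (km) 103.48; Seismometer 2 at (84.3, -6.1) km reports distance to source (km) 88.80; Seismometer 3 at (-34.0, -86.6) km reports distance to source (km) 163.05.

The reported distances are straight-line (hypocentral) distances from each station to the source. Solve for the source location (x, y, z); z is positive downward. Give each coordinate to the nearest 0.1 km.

(37.8, 51.2, 49.4)

Each station gives a sphere (x−x_i)² + (y−y_i)² + z² = d_i² (stations at z=0).
Subtracting the Seismometer 0 sphere from Seismometer 1 and Seismometer 2: z² cancels, leaving linear equations in x and y:
143.0 x − 64.6 y = 2097.27
64.2 x − 238.8 y = -9799.05
Solving: x ≈ 37.794, y ≈ 51.195 km (keep extra digits for the depth step; rounded: 37.8, 51.2).
Then from the Seismometer 0 sphere: z² = 80.65² − (x − 52.2)² − (y − 113.3)² with x = 37.794, y = 51.195, so z ≈ 49.395 ≈ 49.4 km.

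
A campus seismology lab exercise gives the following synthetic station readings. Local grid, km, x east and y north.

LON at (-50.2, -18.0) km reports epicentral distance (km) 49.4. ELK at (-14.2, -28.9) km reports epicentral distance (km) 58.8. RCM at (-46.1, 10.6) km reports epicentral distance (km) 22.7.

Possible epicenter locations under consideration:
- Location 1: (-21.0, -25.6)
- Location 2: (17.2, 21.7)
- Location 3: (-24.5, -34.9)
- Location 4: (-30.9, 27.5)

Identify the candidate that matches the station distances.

For each candidate, compare |candidate − station| to the reported distance:
Location 1: residuals LON 19.2, ELK 51.2, RCM 21.4 → max 51.2 km
Location 2: residuals LON 28.8, ELK 0.8, RCM 41.6 → max 41.6 km
Location 3: residuals LON 18.6, ELK 46.9, RCM 27.7 → max 46.9 km
Location 4: residuals LON 0.0, ELK 0.0, RCM 0.0 → max 0.0 km
Only Location 4 has all residuals ≈ 0.

Location 4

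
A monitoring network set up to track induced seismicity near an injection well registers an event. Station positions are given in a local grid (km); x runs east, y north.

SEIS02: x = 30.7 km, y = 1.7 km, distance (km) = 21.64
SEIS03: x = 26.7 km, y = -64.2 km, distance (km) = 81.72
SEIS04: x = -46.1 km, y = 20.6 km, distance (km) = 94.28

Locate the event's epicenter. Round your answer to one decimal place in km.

48.0 km east, 14.7 km north

Circle about each station: (x − 30.7)² + (y − 1.7)² = 21.64²; (x − 26.7)² + (y + 64.2)² = 81.72²; (x + 46.1)² + (y − 20.6)² = 94.28².
Subtracting the SEIS02 equation from the SEIS03 and SEIS04 equations removes the quadratic terms:
-8.0 x − 131.8 y = -2320.72
-153.6 x + 37.8 y = -6816.24
Solving the 2×2 system: x ≈ 48.0, y ≈ 14.7 km.
Check against SEIS02 (with the unrounded x, y): √((x − 30.7)²+(y − 1.7)²) = 21.63 ≈ 21.64 km. ✓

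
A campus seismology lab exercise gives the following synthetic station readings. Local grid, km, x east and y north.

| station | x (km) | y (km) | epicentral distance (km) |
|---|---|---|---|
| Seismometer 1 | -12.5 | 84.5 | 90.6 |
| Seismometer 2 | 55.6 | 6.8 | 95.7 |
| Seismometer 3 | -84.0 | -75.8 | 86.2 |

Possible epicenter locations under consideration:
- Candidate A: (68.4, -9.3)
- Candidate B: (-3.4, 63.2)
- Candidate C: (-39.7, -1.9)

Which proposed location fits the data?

For each candidate, compare |candidate − station| to the reported distance:
Candidate A: residuals Seismometer 1 33.3, Seismometer 2 75.1, Seismometer 3 80.1 → max 80.1 km
Candidate B: residuals Seismometer 1 67.4, Seismometer 2 14.1, Seismometer 3 74.5 → max 74.5 km
Candidate C: residuals Seismometer 1 0.0, Seismometer 2 0.0, Seismometer 3 0.0 → max 0.0 km
Only Candidate C has all residuals ≈ 0.

Candidate C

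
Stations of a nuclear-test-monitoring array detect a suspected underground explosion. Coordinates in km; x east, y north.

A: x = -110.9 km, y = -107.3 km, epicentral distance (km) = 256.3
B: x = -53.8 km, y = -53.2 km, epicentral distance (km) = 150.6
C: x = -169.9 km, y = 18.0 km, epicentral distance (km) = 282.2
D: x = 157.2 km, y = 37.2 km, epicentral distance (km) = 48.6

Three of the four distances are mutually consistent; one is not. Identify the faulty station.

B

Solve using three stations at a time. Using A, C, D (subtract circle equations pairwise → linear system) gives (x, y) ≈ (112.3, 18.7).
Distances from that point to each station vs reported:
  A: calculated 256.3 vs reported 256.3 → residual 0.0 km
  B: calculated 181.0 vs reported 150.6 → residual 30.4 km
  C: calculated 282.2 vs reported 282.2 → residual 0.0 km
  D: calculated 48.6 vs reported 48.6 → residual 0.0 km
A, C, D are mutually consistent (residuals ≈ 0); B is off by 30.4 km.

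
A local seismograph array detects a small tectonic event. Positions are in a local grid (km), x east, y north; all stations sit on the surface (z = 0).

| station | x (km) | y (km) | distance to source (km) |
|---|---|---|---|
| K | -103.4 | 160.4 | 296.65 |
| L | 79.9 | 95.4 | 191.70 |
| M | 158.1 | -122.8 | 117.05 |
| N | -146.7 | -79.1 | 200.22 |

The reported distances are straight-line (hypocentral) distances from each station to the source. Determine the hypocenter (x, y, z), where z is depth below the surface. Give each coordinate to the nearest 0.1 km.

x ≈ 50.4 km, y ≈ -91.1 km, depth ≈ 33.1 km

Each station gives a sphere (x−x_i)² + (y−y_i)² + z² = d_i² (stations at z=0).
Subtracting the K sphere from L and M: z² cancels, leaving linear equations in x and y:
366.6 x − 130.0 y = 30317.78
523.0 x − 566.4 y = 77956.25
Solving: x ≈ 50.394, y ≈ -91.102 km (keep extra digits for the depth step; rounded: 50.4, -91.1).
Then from the K sphere: z² = 296.65² − (x + 103.4)² − (y − 160.4)² with x = 50.394, y = -91.102, so z ≈ 33.096 ≈ 33.1 km.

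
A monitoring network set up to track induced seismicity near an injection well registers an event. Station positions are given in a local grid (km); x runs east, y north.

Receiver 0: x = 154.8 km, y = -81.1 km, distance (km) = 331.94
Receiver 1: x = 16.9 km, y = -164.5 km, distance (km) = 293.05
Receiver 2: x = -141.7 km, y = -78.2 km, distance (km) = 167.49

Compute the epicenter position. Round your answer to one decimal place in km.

-130.3 km east, 88.9 km north

Circle about each station: (x − 154.8)² + (y + 81.1)² = 331.94²; (x − 16.9)² + (y + 164.5)² = 293.05²; (x + 141.7)² + (y + 78.2)² = 167.49².
Subtracting pairs of circle equations eliminates x²+y² and gives linear equations (the radical axes):
-275.8 x − 166.8 y = 21111.47
-593.0 x + 5.8 y = 77785.14
Solving the 2×2 system: x ≈ -130.3, y ≈ 88.9 km.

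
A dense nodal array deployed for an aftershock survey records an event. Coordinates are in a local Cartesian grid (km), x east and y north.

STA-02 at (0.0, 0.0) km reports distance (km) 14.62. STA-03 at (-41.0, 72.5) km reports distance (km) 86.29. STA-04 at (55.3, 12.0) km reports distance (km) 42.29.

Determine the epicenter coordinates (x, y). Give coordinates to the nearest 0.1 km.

x ≈ 13.5 km, y ≈ 5.6 km

Circle about each station: x² + y² = 14.62²; (x + 41.0)² + (y − 72.5)² = 86.29²; (x − 55.3)² + (y − 12.0)² = 42.29².
Subtracting the STA-02 equation from the STA-03 and STA-04 equations removes the quadratic terms:
-82.0 x + 145.0 y = -294.97
110.6 x + 24.0 y = 1627.39
Solving the 2×2 system: x ≈ 13.5, y ≈ 5.6 km.
Check against STA-02 (with the unrounded x, y): √(x²+y²) = 14.61 ≈ 14.62 km. ✓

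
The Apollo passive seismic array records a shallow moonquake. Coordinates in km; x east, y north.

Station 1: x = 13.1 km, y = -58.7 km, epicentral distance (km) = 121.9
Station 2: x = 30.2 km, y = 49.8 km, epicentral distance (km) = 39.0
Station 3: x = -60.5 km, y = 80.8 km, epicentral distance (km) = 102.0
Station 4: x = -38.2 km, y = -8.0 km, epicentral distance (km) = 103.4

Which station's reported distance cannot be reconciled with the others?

Station 2

Solve using three stations at a time. Using Station 1, Station 3, Station 4 (subtract circle equations pairwise → linear system) gives (x, y) ≈ (39.4, 60.3).
Distances from that point to each station vs reported:
  Station 1: calculated 121.9 vs reported 121.9 → residual 0.0 km
  Station 2: calculated 14.0 vs reported 39.0 → residual 25.0 km
  Station 3: calculated 102.0 vs reported 102.0 → residual 0.0 km
  Station 4: calculated 103.4 vs reported 103.4 → residual 0.0 km
Station 1, Station 3, Station 4 are mutually consistent (residuals ≈ 0); Station 2 is off by 25.0 km.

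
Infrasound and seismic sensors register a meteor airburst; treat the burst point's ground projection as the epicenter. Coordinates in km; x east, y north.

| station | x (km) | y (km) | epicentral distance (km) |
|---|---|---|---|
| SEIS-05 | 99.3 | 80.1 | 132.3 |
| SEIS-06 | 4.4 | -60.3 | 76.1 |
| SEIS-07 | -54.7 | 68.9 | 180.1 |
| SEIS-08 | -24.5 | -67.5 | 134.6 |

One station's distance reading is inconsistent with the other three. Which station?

SEIS-08

Solve using three stations at a time. Using SEIS-05, SEIS-06, SEIS-07 (subtract circle equations pairwise → linear system) gives (x, y) ≈ (79.9, -50.8).
Distances from that point to each station vs reported:
  SEIS-05: calculated 132.3 vs reported 132.3 → residual 0.0 km
  SEIS-06: calculated 76.1 vs reported 76.1 → residual 0.0 km
  SEIS-07: calculated 180.1 vs reported 180.1 → residual 0.0 km
  SEIS-08: calculated 105.7 vs reported 134.6 → residual 28.9 km
SEIS-05, SEIS-06, SEIS-07 are mutually consistent (residuals ≈ 0); SEIS-08 is off by 28.9 km.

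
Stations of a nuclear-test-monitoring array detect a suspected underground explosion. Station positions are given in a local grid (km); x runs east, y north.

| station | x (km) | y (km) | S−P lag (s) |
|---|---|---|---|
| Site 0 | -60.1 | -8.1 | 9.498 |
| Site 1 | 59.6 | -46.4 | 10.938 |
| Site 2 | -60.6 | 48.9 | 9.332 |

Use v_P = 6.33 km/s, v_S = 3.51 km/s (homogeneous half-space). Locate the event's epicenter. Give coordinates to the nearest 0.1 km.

8.1 km east, 22.7 km north

Distance from S−P lag: d = Δt · v_P v_S / (v_P − v_S) = Δt · (6.33·3.51)/(6.33−3.51) ≈ 7.8788·Δt.
So d_Site 0 = 74.83, d_Site 1 = 86.18, d_Site 2 = 73.53 km.
Circle about each station: (x + 60.1)² + (y + 8.1)² = 74.83²; (x − 59.6)² + (y + 46.4)² = 86.18²; (x + 60.6)² + (y − 48.9)² = 73.53².
Subtracting pairs of circle equations eliminates x²+y² and gives linear equations (the radical axes):
239.4 x − 76.6 y = 200.04
-1.0 x + 114.0 y = 2578.82
Solving the 2×2 system: x ≈ 8.1, y ≈ 22.7 km.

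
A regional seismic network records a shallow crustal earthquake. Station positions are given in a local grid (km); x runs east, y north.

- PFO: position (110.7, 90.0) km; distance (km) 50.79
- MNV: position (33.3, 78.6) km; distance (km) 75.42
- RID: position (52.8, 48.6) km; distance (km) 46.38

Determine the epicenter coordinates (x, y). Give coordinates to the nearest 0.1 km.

98.5 km east, 40.7 km north

Circle about each station: (x − 110.7)² + (y − 90.0)² = 50.79²; (x − 33.3)² + (y − 78.6)² = 75.42²; (x − 52.8)² + (y − 48.6)² = 46.38².
Subtracting the PFO equation from the MNV and RID equations removes the quadratic terms:
-154.8 x − 22.8 y = -16176.19
-115.8 x − 82.8 y = -14776.17
Solving the 2×2 system: x ≈ 98.5, y ≈ 40.7 km.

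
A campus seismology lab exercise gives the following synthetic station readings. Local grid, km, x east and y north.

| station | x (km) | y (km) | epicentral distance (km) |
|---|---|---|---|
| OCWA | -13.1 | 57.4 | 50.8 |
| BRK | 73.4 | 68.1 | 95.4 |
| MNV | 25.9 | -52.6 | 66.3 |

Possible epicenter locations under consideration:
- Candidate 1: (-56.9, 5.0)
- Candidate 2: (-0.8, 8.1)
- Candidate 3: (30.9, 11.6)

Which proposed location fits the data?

Candidate 2

For each candidate, compare |candidate − station| to the reported distance:
Candidate 1: residuals OCWA 17.5, BRK 49.4, MNV 34.6 → max 49.4 km
Candidate 2: residuals OCWA 0.0, BRK 0.0, MNV 0.0 → max 0.0 km
Candidate 3: residuals OCWA 12.7, BRK 24.7, MNV 1.9 → max 24.7 km
Only Candidate 2 has all residuals ≈ 0.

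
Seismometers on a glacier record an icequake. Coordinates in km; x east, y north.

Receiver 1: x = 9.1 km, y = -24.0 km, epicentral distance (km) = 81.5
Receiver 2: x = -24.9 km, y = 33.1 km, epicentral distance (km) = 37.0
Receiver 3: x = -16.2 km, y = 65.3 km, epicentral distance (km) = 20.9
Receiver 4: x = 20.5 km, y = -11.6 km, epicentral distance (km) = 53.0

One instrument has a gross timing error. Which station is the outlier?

Solve using three stations at a time. Using Receiver 1, Receiver 2, Receiver 3 (subtract circle equations pairwise → linear system) gives (x, y) ≈ (3.1, 57.3).
Distances from that point to each station vs reported:
  Receiver 1: calculated 81.5 vs reported 81.5 → residual 0.0 km
  Receiver 2: calculated 37.0 vs reported 37.0 → residual 0.0 km
  Receiver 3: calculated 20.9 vs reported 20.9 → residual 0.0 km
  Receiver 4: calculated 71.0 vs reported 53.0 → residual 18.0 km
Receiver 1, Receiver 2, Receiver 3 are mutually consistent (residuals ≈ 0); Receiver 4 is off by 18.0 km.

Receiver 4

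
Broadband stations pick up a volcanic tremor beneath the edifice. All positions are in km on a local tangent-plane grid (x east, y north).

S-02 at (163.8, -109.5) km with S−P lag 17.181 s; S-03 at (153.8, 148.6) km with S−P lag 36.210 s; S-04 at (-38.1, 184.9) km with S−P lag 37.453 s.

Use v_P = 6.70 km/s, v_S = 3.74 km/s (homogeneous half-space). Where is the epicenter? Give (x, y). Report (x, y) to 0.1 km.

Distance from S−P lag: d = Δt · v_P v_S / (v_P − v_S) = Δt · (6.70·3.74)/(6.70−3.74) ≈ 8.4655·Δt.
So d_S-02 = 145.45, d_S-03 = 306.54, d_S-04 = 317.06 km.
Circle about each station: (x − 163.8)² + (y + 109.5)² = 145.45²; (x − 153.8)² + (y − 148.6)² = 306.54²; (x + 38.1)² + (y − 184.9)² = 317.06².
Subtracting the S-02 equation from the S-03 and S-04 equations removes the quadratic terms:
-20.0 x + 516.2 y = -65895.36
-403.8 x + 588.8 y = -82552.41
Solving the 2×2 system: x ≈ 19.4, y ≈ -126.9 km.

19.4 km east, -126.9 km north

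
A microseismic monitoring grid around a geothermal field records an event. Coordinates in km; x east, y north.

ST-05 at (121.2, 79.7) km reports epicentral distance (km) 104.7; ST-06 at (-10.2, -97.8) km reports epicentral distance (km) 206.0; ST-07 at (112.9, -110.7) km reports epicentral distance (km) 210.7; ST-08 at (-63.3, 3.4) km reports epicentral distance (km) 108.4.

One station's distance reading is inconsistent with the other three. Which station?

Solve using three stations at a time. Using ST-05, ST-07, ST-08 (subtract circle equations pairwise → linear system) gives (x, y) ≈ (16.6, 76.7).
Distances from that point to each station vs reported:
  ST-05: calculated 104.7 vs reported 104.7 → residual 0.0 km
  ST-06: calculated 176.5 vs reported 206.0 → residual 29.5 km
  ST-07: calculated 210.7 vs reported 210.7 → residual 0.0 km
  ST-08: calculated 108.4 vs reported 108.4 → residual 0.0 km
ST-05, ST-07, ST-08 are mutually consistent (residuals ≈ 0); ST-06 is off by 29.5 km.

ST-06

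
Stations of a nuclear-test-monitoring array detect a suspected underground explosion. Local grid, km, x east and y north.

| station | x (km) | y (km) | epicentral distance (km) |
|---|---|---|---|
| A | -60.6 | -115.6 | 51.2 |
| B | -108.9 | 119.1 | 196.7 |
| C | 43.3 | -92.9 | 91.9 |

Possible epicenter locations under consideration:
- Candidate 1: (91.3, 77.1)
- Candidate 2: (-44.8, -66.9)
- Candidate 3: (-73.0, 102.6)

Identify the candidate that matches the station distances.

For each candidate, compare |candidate − station| to the reported distance:
Candidate 1: residuals A 194.2, B 7.9, C 84.7 → max 194.2 km
Candidate 2: residuals A 0.0, B 0.0, C 0.0 → max 0.0 km
Candidate 3: residuals A 167.4, B 157.2, C 135.6 → max 167.4 km
Only Candidate 2 has all residuals ≈ 0.

Candidate 2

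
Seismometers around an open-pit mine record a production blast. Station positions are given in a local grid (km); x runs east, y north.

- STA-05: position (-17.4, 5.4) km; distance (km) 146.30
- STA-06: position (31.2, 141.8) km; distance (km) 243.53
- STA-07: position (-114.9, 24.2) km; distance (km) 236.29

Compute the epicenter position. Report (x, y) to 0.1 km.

(89.3, -94.7)

Circle about each station: (x + 17.4)² + (y − 5.4)² = 146.30²; (x − 31.2)² + (y − 141.8)² = 243.53²; (x + 114.9)² + (y − 24.2)² = 236.29².
Subtracting pairs of circle equations eliminates x²+y² and gives linear equations (the radical axes):
97.2 x + 272.8 y = -17154.41
-195.0 x + 37.6 y = -20973.54
Solving the 2×2 system: x ≈ 89.3, y ≈ -94.7 km.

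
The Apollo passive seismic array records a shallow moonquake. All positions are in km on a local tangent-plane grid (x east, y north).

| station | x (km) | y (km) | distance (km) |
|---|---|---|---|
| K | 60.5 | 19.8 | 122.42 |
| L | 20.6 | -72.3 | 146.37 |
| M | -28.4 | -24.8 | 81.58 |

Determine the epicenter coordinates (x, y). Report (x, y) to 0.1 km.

Circle about each station: (x − 60.5)² + (y − 19.8)² = 122.42²; (x − 20.6)² + (y + 72.3)² = 146.37²; (x + 28.4)² + (y + 24.8)² = 81.58².
Subtracting the K equation from the L and M equations removes the quadratic terms:
-79.8 x − 184.2 y = -4838.16
-177.8 x − 89.2 y = 5700.67
Solving the 2×2 system: x ≈ -57.8, y ≈ 51.3 km.
Check against K (with the unrounded x, y): √((x − 60.5)²+(y − 19.8)²) = 122.43 ≈ 122.42 km. ✓

(-57.8, 51.3)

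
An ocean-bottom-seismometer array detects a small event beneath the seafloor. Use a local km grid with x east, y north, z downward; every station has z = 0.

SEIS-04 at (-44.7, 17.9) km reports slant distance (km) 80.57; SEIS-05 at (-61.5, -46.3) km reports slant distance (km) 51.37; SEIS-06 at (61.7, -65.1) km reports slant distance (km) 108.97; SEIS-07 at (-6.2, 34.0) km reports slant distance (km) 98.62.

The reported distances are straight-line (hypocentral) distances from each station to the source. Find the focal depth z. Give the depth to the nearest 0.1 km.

depth ≈ 44.7 km

Each station gives a sphere (x−x_i)² + (y−y_i)² + z² = d_i² (stations at z=0).
Subtracting the SEIS-04 sphere from SEIS-05 and SEIS-06: z² cancels, leaving linear equations in x and y:
-33.6 x − 128.4 y = 7460.09
212.8 x − 166.0 y = 343.46
Solving: x ≈ -36.299, y ≈ -48.602 km (keep extra digits for the depth step; rounded: -36.3, -48.6).
Then from the SEIS-04 sphere: z² = 80.57² − (x + 44.7)² − (y − 17.9)² with x = -36.299, y = -48.602, so z ≈ 44.704 ≈ 44.7 km.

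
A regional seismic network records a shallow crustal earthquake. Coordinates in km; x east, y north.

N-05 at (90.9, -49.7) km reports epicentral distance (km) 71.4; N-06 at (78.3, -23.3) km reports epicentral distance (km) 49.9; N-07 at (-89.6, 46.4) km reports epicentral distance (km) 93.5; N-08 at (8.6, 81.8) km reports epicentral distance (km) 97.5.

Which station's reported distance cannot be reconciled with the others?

N-07

Solve using three stations at a time. Using N-05, N-06, N-08 (subtract circle equations pairwise → linear system) gives (x, y) ≈ (29.4, -13.5).
Distances from that point to each station vs reported:
  N-05: calculated 71.4 vs reported 71.4 → residual 0.0 km
  N-06: calculated 49.9 vs reported 49.9 → residual 0.0 km
  N-07: calculated 133.2 vs reported 93.5 → residual 39.7 km
  N-08: calculated 97.5 vs reported 97.5 → residual 0.0 km
N-05, N-06, N-08 are mutually consistent (residuals ≈ 0); N-07 is off by 39.7 km.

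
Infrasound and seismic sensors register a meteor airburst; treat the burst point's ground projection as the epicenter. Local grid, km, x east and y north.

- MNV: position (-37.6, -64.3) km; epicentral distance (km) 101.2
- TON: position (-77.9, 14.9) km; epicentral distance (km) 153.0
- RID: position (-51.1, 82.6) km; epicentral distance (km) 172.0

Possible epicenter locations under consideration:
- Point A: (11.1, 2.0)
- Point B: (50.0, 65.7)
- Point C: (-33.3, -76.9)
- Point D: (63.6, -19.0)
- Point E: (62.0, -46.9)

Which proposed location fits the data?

For each candidate, compare |candidate − station| to the reported distance:
Point A: residuals MNV 18.9, TON 63.1, RID 70.2 → max 70.2 km
Point B: residuals MNV 55.6, TON 15.4, RID 69.5 → max 69.5 km
Point C: residuals MNV 87.9, TON 50.9, RID 11.5 → max 87.9 km
Point D: residuals MNV 9.7, TON 7.5, RID 18.8 → max 18.8 km
Point E: residuals MNV 0.1, TON 0.1, RID 0.1 → max 0.1 km
Only Point E has all residuals ≈ 0.

Point E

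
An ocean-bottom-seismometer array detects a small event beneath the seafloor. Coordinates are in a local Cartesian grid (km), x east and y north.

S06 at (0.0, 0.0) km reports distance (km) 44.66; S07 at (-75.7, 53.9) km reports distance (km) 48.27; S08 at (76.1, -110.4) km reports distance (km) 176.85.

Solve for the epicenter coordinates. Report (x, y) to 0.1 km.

(-36.1, 26.3)

Circle about each station: x² + y² = 44.66²; (x + 75.7)² + (y − 53.9)² = 48.27²; (x − 76.1)² + (y + 110.4)² = 176.85².
Subtracting pairs of circle equations eliminates x²+y² and gives linear equations (the radical axes):
-151.4 x + 107.8 y = 8300.22
152.2 x − 220.8 y = -11302.04
Solving the 2×2 system: x ≈ -36.1, y ≈ 26.3 km.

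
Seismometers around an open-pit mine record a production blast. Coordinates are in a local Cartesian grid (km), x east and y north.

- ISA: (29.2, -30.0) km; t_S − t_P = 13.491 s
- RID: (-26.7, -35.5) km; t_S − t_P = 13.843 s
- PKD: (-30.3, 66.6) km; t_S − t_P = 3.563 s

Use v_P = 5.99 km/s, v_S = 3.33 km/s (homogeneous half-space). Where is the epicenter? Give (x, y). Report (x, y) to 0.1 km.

Distance from S−P lag: d = Δt · v_P v_S / (v_P − v_S) = Δt · (5.99·3.33)/(5.99−3.33) ≈ 7.4988·Δt.
So d_ISA = 101.17, d_RID = 103.81, d_PKD = 26.72 km.
Circle about each station: (x − 29.2)² + (y + 30.0)² = 101.17²; (x + 26.7)² + (y + 35.5)² = 103.81²; (x + 30.3)² + (y − 66.6)² = 26.72².
Subtracting pairs of circle equations eliminates x²+y² and gives linear equations (the radical axes):
-111.8 x − 11.0 y = -320.65
-119.0 x + 193.2 y = 13122.42
Solving the 2×2 system: x ≈ -3.6, y ≈ 65.7 km.

-3.6 km east, 65.7 km north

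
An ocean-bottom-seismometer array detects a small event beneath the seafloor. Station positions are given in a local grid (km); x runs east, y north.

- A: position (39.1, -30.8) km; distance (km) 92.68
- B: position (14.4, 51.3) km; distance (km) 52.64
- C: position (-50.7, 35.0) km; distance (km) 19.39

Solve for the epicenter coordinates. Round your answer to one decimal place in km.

Circle about each station: (x − 39.1)² + (y + 30.8)² = 92.68²; (x − 14.4)² + (y − 51.3)² = 52.64²; (x + 50.7)² + (y − 35.0)² = 19.39².
Subtracting the A equation from the B and C equations removes the quadratic terms:
-49.4 x + 164.2 y = 6180.21
-179.6 x + 131.6 y = 9531.65
Solving the 2×2 system: x ≈ -32.7, y ≈ 27.8 km.

(-32.7, 27.8)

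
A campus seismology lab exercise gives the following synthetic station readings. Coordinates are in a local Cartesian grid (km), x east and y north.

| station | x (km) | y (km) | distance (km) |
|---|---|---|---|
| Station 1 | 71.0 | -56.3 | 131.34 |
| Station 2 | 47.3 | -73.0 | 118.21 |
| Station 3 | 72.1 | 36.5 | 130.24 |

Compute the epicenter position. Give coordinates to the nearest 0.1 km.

-50.7 km east, -6.9 km north

Circle about each station: (x − 71.0)² + (y + 56.3)² = 131.34²; (x − 47.3)² + (y + 73.0)² = 118.21²; (x − 72.1)² + (y − 36.5)² = 130.24².
Subtracting the Station 1 equation from the Station 2 and Station 3 equations removes the quadratic terms:
-47.4 x − 33.4 y = 2632.19
2.2 x + 185.6 y = -1392.29
Solving the 2×2 system: x ≈ -50.7, y ≈ -6.9 km.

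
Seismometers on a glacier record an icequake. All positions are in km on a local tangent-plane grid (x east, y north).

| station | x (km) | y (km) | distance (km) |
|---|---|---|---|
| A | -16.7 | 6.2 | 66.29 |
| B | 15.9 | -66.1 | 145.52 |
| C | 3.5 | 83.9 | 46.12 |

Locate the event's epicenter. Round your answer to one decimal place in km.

x ≈ -39.9 km, y ≈ 68.3 km

Circle about each station: (x + 16.7)² + (y − 6.2)² = 66.29²; (x − 15.9)² + (y + 66.1)² = 145.52²; (x − 3.5)² + (y − 83.9)² = 46.12².
Subtracting the A equation from the B and C equations removes the quadratic terms:
65.2 x − 144.6 y = -12477.02
40.4 x + 155.4 y = 9001.44
Solving the 2×2 system: x ≈ -39.9, y ≈ 68.3 km.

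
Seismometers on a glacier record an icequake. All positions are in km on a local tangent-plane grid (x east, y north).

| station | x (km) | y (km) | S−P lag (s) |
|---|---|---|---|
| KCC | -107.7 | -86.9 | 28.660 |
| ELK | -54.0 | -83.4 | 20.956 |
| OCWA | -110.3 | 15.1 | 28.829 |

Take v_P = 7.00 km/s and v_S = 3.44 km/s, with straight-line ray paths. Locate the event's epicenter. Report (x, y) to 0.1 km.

Distance from S−P lag: d = Δt · v_P v_S / (v_P − v_S) = Δt · (7.00·3.44)/(7.00−3.44) ≈ 6.7640·Δt.
So d_KCC = 193.86, d_ELK = 141.75, d_OCWA = 195.00 km.
Circle about each station: (x + 107.7)² + (y + 86.9)² = 193.86²; (x + 54.0)² + (y + 83.4)² = 141.75²; (x + 110.3)² + (y − 15.1)² = 195.00².
Subtracting the KCC equation from the ELK and OCWA equations removes the quadratic terms:
107.4 x + 7.0 y = 8209.30
-5.2 x + 204.0 y = -7200.10
Solving the 2×2 system: x ≈ 78.6, y ≈ -33.3 km.
Check against KCC (with the unrounded x, y): √((x + 107.7)²+(y + 86.9)²) = 193.87 ≈ 193.86 km. ✓

x ≈ 78.6 km, y ≈ -33.3 km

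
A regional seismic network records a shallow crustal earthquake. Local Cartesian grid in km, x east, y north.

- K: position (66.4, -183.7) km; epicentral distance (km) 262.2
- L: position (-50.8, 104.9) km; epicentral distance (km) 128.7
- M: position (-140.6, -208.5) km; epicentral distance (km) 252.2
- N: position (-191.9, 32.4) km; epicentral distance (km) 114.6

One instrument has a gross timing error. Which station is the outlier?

L

Solve using three stations at a time. Using K, M, N (subtract circle equations pairwise → linear system) gives (x, y) ≈ (-77.3, 35.7).
Distances from that point to each station vs reported:
  K: calculated 262.2 vs reported 262.2 → residual 0.0 km
  L: calculated 74.1 vs reported 128.7 → residual 54.6 km
  M: calculated 252.2 vs reported 252.2 → residual 0.0 km
  N: calculated 114.7 vs reported 114.6 → residual 0.1 km
K, M, N are mutually consistent (residuals ≈ 0); L is off by 54.6 km.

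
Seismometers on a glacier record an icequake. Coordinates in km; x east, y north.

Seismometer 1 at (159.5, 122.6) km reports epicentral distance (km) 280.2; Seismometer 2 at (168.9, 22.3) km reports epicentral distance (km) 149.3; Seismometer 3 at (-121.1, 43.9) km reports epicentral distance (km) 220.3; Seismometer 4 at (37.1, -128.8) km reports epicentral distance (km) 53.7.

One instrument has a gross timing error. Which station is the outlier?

Seismometer 1

Solve using three stations at a time. Using Seismometer 2, Seismometer 3, Seismometer 4 (subtract circle equations pairwise → linear system) gives (x, y) ≈ (60.7, -80.6).
Distances from that point to each station vs reported:
  Seismometer 1: calculated 225.9 vs reported 280.2 → residual 54.3 km
  Seismometer 2: calculated 149.3 vs reported 149.3 → residual 0.0 km
  Seismometer 3: calculated 220.3 vs reported 220.3 → residual 0.0 km
  Seismometer 4: calculated 53.7 vs reported 53.7 → residual 0.0 km
Seismometer 2, Seismometer 3, Seismometer 4 are mutually consistent (residuals ≈ 0); Seismometer 1 is off by 54.3 km.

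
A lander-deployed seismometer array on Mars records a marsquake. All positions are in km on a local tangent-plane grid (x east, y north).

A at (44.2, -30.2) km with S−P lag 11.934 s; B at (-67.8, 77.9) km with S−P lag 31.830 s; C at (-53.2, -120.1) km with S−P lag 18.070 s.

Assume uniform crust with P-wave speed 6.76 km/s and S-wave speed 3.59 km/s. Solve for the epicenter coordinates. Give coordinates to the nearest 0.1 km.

Distance from S−P lag: d = Δt · v_P v_S / (v_P − v_S) = Δt · (6.76·3.59)/(6.76−3.59) ≈ 7.6556·Δt.
So d_A = 91.36, d_B = 243.68, d_C = 138.34 km.
Circle about each station: (x − 44.2)² + (y + 30.2)² = 91.36²; (x + 67.8)² + (y − 77.9)² = 243.68²; (x + 53.2)² + (y + 120.1)² = 138.34².
Subtracting pairs of circle equations eliminates x²+y² and gives linear equations (the radical axes):
-224.0 x + 216.2 y = -43233.72
-194.8 x − 179.8 y = 3597.26
Solving the 2×2 system: x ≈ 84.9, y ≈ -112.0 km.
Check against A (with the unrounded x, y): √((x − 44.2)²+(y + 30.2)²) = 91.37 ≈ 91.36 km. ✓

84.9 km east, -112.0 km north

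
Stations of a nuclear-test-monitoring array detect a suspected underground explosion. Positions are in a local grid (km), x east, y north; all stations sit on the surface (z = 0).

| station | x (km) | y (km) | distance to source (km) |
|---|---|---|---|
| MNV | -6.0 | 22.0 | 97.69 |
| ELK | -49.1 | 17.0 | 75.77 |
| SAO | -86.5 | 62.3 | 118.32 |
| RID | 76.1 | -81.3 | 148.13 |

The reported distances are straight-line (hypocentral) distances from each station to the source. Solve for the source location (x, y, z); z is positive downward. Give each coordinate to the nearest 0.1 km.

(-63.8, -48.2, 35.7)

Each station gives a sphere (x−x_i)² + (y−y_i)² + z² = d_i² (stations at z=0).
Subtracting the MNV sphere from ELK and SAO: z² cancels, leaving linear equations in x and y:
-86.2 x − 10.0 y = 5982.05
-161.0 x + 80.6 y = 6387.25
Solving: x ≈ -63.805, y ≈ -48.206 km (keep extra digits for the depth step; rounded: -63.8, -48.2).
Then from the MNV sphere: z² = 97.69² − (x + 6.0)² − (y − 22.0)² with x = -63.805, y = -48.206, so z ≈ 35.680 ≈ 35.7 km.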